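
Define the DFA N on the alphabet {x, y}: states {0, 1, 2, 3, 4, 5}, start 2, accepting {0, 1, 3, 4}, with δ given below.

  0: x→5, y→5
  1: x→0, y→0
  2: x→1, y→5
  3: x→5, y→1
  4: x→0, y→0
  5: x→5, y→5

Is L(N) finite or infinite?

finite

The useful states (reachable from 2 and able to reach an accepting state) are {0, 1, 2}.
Restricted to these states the transition graph has no cycle, so every accepting path has bounded length and L is finite.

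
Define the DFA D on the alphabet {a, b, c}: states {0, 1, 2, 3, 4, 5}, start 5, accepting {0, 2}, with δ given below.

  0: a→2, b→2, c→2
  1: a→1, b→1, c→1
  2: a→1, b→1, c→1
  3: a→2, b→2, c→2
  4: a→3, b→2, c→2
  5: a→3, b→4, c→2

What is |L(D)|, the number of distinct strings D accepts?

9

The useful subgraph on states {2, 3, 4, 5} is acyclic, so L(D) is finite; the longest accepting path visits 4 useful states, giving maximum string length 3.
Counting accepting paths from 5 by length: 1 of length 1, 5 of length 2, 3 of length 3. Total 9.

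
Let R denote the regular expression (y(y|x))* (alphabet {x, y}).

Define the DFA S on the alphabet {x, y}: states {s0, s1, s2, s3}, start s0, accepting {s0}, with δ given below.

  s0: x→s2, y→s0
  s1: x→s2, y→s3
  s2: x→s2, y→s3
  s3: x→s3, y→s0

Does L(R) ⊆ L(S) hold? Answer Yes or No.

No

The string yx is in L(R) but not in L(S).
So L(R) ⊄ L(S).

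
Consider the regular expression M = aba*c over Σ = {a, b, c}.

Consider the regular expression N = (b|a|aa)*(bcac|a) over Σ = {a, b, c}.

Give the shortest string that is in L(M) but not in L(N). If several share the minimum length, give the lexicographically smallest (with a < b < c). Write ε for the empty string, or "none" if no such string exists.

The string abc is accepted by M but not by N.
No shorter string lies in the difference, and abc is the lexicographically first length-3 string in L(M) \ L(N).

abc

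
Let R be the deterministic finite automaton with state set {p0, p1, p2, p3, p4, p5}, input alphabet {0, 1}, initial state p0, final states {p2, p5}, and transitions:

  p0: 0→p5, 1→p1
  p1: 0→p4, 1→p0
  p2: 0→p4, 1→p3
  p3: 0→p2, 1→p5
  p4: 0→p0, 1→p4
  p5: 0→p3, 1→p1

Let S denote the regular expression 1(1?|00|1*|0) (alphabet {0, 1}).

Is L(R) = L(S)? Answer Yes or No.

The string 0 is accepted by R but rejected by S.
So L(R) ≠ L(S).

No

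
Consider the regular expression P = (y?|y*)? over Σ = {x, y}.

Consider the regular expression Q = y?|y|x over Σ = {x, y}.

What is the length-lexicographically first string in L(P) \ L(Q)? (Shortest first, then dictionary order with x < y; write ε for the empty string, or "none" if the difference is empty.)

yy

The string yy is accepted by P but not by Q.
No shorter string lies in the difference, and yy is the lexicographically first length-2 string in L(P) \ L(Q).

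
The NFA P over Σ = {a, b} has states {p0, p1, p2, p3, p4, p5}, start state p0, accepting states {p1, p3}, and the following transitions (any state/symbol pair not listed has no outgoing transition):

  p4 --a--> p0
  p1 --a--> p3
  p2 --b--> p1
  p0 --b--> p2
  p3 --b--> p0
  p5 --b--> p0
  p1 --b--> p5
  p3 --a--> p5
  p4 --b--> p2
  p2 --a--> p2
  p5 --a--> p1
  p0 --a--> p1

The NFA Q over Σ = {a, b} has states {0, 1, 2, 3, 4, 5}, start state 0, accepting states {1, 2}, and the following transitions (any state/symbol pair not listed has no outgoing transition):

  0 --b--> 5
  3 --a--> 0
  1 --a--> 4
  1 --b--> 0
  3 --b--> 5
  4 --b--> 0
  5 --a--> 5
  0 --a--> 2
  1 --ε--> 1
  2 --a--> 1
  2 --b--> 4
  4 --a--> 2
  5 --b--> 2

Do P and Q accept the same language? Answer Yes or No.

Yes

Exploring the product automaton P × Q from the start pair (p0, 0), following both machines on each input symbol, reaches 5 state pairs: (p0, 0), (p1, 2), (p2, 5), (p3, 1), (p5, 4).
P accepts in {p1, p3} and Q accepts in {1, 2}. In every reachable pair the two components are either both accepting — (p1, 2), (p3, 1) — or both non-accepting, so no string is accepted by exactly one of the machines: L(P) \ L(Q) and L(Q) \ L(P) are both empty.
Hence every string is accepted by P iff it is accepted by Q, and the two languages coincide.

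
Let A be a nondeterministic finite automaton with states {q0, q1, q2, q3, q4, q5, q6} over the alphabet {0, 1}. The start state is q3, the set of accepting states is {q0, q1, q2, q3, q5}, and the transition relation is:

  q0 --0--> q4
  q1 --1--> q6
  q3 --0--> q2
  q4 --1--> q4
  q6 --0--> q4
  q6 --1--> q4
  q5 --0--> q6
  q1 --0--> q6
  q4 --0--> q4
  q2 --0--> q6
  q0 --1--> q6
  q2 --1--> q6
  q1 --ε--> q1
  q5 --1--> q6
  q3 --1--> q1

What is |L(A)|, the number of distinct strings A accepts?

The useful subgraph on states {q1, q2, q3} is acyclic, so L(A) is finite; the longest accepting path visits 2 useful states, giving maximum string length 1.
Counting accepting paths from q3 by length: 1 of length 0, 2 of length 1. Total 3.

3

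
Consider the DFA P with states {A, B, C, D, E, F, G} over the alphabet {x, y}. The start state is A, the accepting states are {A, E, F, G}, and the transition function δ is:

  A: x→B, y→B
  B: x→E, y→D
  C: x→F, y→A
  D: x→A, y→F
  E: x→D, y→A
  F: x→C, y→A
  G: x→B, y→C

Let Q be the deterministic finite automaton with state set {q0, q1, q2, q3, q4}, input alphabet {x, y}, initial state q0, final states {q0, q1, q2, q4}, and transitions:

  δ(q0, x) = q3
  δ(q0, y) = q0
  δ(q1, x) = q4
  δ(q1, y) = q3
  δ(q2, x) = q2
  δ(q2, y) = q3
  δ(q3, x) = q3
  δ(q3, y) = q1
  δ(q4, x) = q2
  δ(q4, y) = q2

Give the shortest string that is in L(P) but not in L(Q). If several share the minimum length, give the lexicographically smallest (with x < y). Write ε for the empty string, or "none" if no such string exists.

xx

The string xx is accepted by P but not by Q.
No shorter string lies in the difference, and xx is the lexicographically first length-2 string in L(P) \ L(Q).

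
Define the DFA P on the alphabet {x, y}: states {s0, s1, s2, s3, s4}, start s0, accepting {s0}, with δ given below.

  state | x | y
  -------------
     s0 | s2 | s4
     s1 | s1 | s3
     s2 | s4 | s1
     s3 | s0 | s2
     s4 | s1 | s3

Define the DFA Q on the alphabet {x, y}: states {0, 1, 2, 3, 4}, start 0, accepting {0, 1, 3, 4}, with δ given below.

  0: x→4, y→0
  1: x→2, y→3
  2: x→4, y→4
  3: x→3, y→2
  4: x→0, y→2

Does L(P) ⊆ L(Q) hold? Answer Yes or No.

Yes

Exploring the product automaton P × Q from the start pair (s0, 0), following both machines on each input symbol, reaches 14 state pairs: (s0, 0), (s2, 4), (s4, 0), (s1, 2), (s1, 4), (s3, 0), (s3, 4), (s1, 0), (s3, 2), (s0, 4), (s2, 0), (s2, 2), (s4, 2), (s4, 4).
P accepts in {s0} and Q accepts in {0, 1, 3, 4}. The reachable pairs whose P-component is accepting are (s0, 0), (s0, 4); in each of them the Q-component is accepting too, so the product for L(P) \ L(Q) (P-component accepting, Q-component rejecting) has no reachable accepting pair and the difference is empty.
Hence every string in L(P) is also in L(Q).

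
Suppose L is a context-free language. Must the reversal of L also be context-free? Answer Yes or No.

Yes

Reversing the right-hand side of every production of a context-free grammar for L gives a context-free grammar for Lᴿ (induction on derivation length).
So the context-free languages are closed under reversal.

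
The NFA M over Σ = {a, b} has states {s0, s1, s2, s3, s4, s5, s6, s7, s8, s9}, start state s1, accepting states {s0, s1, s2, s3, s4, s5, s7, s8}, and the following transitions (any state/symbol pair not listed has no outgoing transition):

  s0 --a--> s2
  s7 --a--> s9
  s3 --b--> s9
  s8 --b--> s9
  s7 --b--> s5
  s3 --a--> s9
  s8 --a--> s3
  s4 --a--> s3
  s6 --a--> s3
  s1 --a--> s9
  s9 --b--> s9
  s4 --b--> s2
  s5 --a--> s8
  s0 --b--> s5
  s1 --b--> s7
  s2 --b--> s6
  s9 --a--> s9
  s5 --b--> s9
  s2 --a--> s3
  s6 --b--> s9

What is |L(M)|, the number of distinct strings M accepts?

5

The useful subgraph on states {s1, s3, s5, s7, s8} is acyclic, so L(M) is finite; the longest accepting path visits 5 useful states, giving maximum string length 4.
Counting accepting paths from s1 by length: 1 of length 0, 1 of length 1, 1 of length 2, 1 of length 3, 1 of length 4. Total 5.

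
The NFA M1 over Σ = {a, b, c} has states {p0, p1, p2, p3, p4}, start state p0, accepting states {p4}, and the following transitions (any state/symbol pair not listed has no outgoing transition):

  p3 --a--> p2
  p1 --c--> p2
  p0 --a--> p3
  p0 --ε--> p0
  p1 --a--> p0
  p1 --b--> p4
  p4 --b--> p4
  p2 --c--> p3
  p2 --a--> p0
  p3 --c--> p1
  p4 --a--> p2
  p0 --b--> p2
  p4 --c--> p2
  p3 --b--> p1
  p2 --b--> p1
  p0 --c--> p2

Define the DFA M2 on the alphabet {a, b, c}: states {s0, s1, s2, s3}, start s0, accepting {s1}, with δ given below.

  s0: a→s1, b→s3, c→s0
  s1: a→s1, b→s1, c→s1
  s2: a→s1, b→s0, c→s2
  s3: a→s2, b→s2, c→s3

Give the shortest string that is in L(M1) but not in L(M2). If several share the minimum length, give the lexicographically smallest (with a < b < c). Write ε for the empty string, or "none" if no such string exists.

The string bbb is accepted by M1 but not by M2.
No shorter string lies in the difference, and bbb is the lexicographically first length-3 string in L(M1) \ L(M2).

bbb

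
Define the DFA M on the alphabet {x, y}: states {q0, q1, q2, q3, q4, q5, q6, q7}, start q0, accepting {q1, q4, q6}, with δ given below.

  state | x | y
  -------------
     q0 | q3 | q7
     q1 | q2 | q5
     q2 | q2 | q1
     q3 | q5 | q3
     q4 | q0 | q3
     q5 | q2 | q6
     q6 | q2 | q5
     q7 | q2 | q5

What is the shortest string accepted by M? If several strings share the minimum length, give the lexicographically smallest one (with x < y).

xxy

A breadth-first search from q0 reaches an accepting state first via the path q0 → q3 → q5 → q6 on input xxy.
No string of length < 3 is accepted (BFS exhausts all shorter strings without reaching an accepting state), and xxy is the lexicographically least accepting string of length 3.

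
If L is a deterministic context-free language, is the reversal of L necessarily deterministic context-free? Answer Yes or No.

L = {c bⁿaⁿ : n≥0} ∪ {d b²ⁿaⁿ : n≥0} is a DCFL: the first symbol tells a deterministic PDA whether to pop one or two b's per a. Its reversal Lᴿ = {aⁿbⁿ c : n≥0} ∪ {aⁿb²ⁿ d : n≥0} is not. DCFLs are closed under right quotient by regular languages, and Lᴿ/{c, d} = {aⁿbⁿ : n≥0} ∪ {aⁿb²ⁿ : n≥0} — the standard context-free language accepted by no deterministic PDA (intuitively the machine would have to commit to a b-to-a ratio before the distinguishing marker arrives; formally, a DPDA for it would have a single run on aⁿb²ⁿ, accepting after the prefix aⁿbⁿ and accepting again after n more b's; an ordinary PDA that simulates it on a's and b's and, at any moment when it is accepting, may switch to reading only a fresh letter e while feeding each e to the simulation as a b, would accept aⁱbʲeᵏ (k≥1) exactly when both aⁱbʲ and aⁱbʲ⁺ᵏ are in the language, i.e. its language intersected with the regular set a*b*e⁺ would be exactly {aⁿbⁿeⁿ : n≥1} — impossible, since context-free languages are closed under intersection with regular sets and {aⁿbⁿeⁿ} is not context-free). So Lᴿ cannot be a DCFL.

No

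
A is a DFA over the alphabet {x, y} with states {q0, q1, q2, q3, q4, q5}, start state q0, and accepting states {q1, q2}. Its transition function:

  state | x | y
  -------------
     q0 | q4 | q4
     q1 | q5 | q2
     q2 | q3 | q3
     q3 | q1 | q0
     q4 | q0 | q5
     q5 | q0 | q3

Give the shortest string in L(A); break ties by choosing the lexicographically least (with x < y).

xyyx

A breadth-first search from q0 reaches an accepting state first via the path q0 → q4 → q5 → q3 → q1 on input xyyx.
No string of length < 4 is accepted (BFS exhausts all shorter strings without reaching an accepting state), and xyyx is the lexicographically least accepting string of length 4.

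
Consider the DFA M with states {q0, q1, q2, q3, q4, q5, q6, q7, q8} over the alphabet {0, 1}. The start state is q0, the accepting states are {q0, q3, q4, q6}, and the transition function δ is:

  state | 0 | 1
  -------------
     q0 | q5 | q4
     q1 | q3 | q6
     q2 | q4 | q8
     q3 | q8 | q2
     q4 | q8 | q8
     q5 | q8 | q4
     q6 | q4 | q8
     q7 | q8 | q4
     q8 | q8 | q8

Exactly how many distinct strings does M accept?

The useful subgraph on states {q0, q4, q5} is acyclic, so L(M) is finite; the longest accepting path visits 3 useful states, giving maximum string length 2.
Counting accepting paths from q0 by length: 1 of length 0, 1 of length 1, 1 of length 2. Total 3.

3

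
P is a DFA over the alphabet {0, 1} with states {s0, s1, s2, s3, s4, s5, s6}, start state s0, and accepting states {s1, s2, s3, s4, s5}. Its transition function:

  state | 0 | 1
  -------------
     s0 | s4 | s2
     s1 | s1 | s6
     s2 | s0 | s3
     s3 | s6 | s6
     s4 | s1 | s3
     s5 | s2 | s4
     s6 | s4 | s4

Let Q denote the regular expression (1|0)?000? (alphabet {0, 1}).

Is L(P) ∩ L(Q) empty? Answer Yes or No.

The string 00 is accepted by both P and Q.
Hence L(P) ∩ L(Q) ≠ ∅.

No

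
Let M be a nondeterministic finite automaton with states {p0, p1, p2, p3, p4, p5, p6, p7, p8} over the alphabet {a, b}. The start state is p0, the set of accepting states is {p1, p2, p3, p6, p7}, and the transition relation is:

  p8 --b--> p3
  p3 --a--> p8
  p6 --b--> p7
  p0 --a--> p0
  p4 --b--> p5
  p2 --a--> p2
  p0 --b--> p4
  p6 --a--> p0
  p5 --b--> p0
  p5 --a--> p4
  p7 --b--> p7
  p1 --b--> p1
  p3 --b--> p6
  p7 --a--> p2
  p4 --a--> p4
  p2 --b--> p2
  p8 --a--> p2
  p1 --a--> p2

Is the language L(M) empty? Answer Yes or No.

Yes

The states reachable from the start state are {p0, p4, p5}.
None of the accepting states {p1, p2, p3, p6, p7} is reachable, so no string is accepted and L(M) = ∅.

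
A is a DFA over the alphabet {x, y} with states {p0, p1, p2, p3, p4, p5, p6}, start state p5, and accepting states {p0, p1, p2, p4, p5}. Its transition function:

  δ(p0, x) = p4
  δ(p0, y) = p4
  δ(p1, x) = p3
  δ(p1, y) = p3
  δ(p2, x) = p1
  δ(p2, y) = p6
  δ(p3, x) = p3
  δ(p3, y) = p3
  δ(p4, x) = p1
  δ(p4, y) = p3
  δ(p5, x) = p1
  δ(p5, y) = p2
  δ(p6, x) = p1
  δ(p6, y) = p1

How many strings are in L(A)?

6

The useful subgraph on states {p1, p2, p5, p6} is acyclic, so L(A) is finite; the longest accepting path visits 4 useful states, giving maximum string length 3.
Counting accepting paths from p5 by length: 1 of length 0, 2 of length 1, 1 of length 2, 2 of length 3. Total 6.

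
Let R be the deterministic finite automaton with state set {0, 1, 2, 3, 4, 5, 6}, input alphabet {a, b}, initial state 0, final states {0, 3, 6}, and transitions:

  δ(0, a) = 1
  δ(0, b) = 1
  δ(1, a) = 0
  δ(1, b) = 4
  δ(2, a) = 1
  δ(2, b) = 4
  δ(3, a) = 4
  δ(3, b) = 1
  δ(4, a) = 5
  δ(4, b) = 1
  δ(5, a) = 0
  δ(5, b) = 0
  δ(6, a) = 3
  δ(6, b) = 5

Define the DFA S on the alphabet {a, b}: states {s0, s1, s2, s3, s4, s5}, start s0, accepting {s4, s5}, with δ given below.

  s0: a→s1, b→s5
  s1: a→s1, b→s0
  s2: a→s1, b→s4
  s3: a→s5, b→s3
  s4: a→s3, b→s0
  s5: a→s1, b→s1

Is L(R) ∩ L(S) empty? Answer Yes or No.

Yes

Exploring the product automaton R × S from the start pair (0, s0), following both machines on each input symbol, reaches 9 state pairs: (0, s0), (1, s1), (1, s5), (0, s1), (4, s0), (4, s1), (1, s0), (5, s1), (4, s5).
R accepts in {0, 3, 6} and S accepts in {s4, s5}; no reachable pair has both components accepting, so no string drives both machines to acceptance simultaneously and L(R) ∩ L(S) = ∅.
So no string is accepted by both, and the intersection is empty.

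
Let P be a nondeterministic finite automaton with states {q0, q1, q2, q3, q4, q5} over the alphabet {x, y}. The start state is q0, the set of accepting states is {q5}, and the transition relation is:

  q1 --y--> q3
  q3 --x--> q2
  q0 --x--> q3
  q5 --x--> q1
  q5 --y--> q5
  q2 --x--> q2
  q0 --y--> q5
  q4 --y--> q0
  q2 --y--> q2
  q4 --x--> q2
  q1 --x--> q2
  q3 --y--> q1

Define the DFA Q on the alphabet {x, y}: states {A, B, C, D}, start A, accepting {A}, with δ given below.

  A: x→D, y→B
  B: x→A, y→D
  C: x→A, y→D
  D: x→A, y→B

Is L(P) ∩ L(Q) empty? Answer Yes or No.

Exploring the product automaton P × Q from the start pair (q0, A), following both machines on each input symbol, reaches 11 state pairs: (q0, A), (q3, D), (q5, B), (q2, A), (q1, B), (q1, A), (q5, D), (q2, D), (q2, B), (q3, B), (q1, D).
P accepts in {q5} and Q accepts in {A}; no reachable pair has both components accepting, so no string drives both machines to acceptance simultaneously and L(P) ∩ L(Q) = ∅.
So no string is accepted by both, and the intersection is empty.

Yes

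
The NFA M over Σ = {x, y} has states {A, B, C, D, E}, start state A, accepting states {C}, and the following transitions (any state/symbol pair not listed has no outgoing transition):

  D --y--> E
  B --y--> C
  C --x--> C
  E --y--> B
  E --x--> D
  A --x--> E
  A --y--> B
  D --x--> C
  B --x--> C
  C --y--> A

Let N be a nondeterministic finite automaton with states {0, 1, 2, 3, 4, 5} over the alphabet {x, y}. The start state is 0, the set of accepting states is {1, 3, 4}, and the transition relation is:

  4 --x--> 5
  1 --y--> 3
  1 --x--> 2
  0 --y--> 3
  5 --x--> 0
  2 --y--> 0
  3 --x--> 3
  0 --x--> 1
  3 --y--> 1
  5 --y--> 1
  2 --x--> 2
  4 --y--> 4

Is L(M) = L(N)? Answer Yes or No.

The string xxx is accepted by M but rejected by N.
So L(M) ≠ L(N).

No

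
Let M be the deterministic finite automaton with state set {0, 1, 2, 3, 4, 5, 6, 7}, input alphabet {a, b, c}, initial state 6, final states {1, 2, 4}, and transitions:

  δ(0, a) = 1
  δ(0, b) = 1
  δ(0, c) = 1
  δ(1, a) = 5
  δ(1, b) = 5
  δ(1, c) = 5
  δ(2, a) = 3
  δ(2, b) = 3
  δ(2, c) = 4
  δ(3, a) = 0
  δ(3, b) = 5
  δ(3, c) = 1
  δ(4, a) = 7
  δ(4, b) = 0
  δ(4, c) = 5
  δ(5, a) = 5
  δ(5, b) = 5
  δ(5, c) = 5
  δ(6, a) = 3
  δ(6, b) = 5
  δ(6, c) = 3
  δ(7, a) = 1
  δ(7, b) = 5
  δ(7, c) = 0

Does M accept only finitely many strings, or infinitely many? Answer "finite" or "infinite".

finite

The useful states (reachable from 6 and able to reach an accepting state) are {0, 1, 3, 6}.
Restricted to these states the transition graph has no cycle, so every accepting path has bounded length and L is finite.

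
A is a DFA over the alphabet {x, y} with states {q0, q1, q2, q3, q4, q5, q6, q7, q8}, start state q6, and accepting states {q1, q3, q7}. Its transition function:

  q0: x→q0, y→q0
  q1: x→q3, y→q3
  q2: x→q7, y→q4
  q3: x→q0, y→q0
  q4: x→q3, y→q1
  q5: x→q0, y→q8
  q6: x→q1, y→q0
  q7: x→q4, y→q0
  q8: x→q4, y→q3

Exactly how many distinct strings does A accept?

The useful subgraph on states {q1, q3, q6} is acyclic, so L(A) is finite; the longest accepting path visits 3 useful states, giving maximum string length 2.
Counting accepting paths from q6 by length: 1 of length 1, 2 of length 2. Total 3.

3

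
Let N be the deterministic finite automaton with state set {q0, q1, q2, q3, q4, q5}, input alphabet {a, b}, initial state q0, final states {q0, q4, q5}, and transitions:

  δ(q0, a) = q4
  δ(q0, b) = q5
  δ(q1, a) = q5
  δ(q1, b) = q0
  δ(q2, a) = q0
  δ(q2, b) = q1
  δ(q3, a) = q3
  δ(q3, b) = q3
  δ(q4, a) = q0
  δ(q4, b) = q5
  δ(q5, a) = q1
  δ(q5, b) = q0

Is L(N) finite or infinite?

infinite

State q0 is reachable from the start and can reach an accepting state, and it lies on the cycle q0 → q4 → q0.
Traversing that cycle any number of times yields accepted strings of unbounded length, so the language is infinite.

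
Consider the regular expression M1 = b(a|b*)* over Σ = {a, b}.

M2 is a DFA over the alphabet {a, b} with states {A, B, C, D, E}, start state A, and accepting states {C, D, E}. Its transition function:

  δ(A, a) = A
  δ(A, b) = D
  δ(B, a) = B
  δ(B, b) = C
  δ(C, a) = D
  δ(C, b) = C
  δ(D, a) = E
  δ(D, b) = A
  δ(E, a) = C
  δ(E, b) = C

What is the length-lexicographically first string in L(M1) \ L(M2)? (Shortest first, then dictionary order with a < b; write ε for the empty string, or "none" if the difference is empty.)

The string bb is accepted by M1 but not by M2.
No shorter string lies in the difference, and bb is the lexicographically first length-2 string in L(M1) \ L(M2).

bb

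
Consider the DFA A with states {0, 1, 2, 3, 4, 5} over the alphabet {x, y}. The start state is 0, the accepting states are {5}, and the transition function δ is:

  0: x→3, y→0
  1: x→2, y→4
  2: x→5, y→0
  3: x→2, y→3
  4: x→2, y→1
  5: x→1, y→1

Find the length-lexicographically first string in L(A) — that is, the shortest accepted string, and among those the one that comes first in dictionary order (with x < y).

A breadth-first search from 0 reaches an accepting state first via the path 0 → 3 → 2 → 5 on input xxx.
No string of length < 3 is accepted (BFS exhausts all shorter strings without reaching an accepting state), and xxx is the lexicographically least accepting string of length 3.

xxx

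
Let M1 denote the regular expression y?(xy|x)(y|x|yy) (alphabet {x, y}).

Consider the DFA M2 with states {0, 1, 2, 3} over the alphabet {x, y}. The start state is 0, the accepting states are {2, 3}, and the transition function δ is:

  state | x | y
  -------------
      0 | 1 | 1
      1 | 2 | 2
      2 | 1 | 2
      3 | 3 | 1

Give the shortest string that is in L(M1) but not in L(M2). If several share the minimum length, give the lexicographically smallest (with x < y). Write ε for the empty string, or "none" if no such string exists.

xyx

The string xyx is accepted by M1 but not by M2.
No shorter string lies in the difference, and xyx is the lexicographically first length-3 string in L(M1) \ L(M2).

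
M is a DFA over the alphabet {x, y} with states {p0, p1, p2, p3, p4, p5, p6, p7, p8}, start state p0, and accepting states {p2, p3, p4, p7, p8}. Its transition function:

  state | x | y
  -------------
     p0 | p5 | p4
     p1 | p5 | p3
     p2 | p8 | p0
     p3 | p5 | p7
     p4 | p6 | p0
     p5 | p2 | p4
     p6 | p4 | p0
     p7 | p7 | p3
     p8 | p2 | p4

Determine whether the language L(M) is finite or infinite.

infinite

State p0 is reachable from the start and can reach an accepting state, and it lies on the cycle p0 → p4 → p0.
Traversing that cycle any number of times yields accepted strings of unbounded length, so the language is infinite.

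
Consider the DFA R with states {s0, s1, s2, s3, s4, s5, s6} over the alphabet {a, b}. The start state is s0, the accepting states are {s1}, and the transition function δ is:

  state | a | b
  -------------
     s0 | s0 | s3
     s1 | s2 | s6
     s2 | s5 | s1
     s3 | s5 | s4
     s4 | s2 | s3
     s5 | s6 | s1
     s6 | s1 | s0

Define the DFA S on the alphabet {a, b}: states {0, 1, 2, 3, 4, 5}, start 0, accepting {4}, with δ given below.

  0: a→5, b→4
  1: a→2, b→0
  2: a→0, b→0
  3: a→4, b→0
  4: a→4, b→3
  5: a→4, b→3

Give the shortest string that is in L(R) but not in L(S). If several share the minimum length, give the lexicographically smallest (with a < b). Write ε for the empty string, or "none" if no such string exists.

The string bab is accepted by R but not by S.
No shorter string lies in the difference, and bab is the lexicographically first length-3 string in L(R) \ L(S).

bab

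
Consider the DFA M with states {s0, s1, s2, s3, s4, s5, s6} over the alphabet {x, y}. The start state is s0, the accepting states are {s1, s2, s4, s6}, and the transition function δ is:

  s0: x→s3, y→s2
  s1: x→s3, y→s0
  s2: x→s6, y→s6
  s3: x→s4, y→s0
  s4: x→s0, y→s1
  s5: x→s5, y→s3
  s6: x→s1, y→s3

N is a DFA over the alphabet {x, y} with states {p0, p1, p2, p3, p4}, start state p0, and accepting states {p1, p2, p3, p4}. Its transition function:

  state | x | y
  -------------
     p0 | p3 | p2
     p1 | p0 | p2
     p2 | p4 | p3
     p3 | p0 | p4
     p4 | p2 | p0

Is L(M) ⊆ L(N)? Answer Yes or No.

No

The string xx is in L(M) but not in L(N).
So L(M) ⊄ L(N).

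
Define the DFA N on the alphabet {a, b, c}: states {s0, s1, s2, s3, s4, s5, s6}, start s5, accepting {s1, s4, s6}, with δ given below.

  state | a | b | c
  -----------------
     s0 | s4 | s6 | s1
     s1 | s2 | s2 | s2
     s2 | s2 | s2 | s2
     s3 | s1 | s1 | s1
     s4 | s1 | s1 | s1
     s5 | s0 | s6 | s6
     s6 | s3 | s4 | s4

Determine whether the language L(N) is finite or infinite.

finite

The useful states (reachable from s5 and able to reach an accepting state) are {s0, s1, s3, s4, s5, s6}.
Restricted to these states the transition graph has no cycle, so every accepting path has bounded length and L is finite.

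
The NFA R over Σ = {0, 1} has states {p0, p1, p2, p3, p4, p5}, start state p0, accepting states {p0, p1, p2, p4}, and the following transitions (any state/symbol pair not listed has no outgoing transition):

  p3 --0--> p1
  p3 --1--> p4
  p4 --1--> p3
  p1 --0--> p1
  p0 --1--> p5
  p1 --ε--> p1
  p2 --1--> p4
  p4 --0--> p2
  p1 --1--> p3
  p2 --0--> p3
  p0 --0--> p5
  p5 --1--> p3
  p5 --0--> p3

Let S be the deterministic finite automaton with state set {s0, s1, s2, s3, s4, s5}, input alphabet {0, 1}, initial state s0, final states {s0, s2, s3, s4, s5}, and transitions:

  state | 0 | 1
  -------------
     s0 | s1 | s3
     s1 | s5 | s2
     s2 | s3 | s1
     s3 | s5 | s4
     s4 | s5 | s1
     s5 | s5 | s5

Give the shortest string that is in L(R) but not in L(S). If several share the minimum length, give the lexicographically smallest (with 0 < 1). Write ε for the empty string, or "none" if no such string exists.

The string 011 is accepted by R but not by S.
No shorter string lies in the difference, and 011 is the lexicographically first length-3 string in L(R) \ L(S).

011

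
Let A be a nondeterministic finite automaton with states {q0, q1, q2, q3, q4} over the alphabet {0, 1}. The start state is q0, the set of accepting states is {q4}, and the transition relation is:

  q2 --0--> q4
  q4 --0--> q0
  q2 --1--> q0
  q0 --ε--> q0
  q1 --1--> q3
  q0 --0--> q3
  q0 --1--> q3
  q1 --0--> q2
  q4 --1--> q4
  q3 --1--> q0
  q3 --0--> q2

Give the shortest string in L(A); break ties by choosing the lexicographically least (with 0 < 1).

000

A breadth-first search from q0 reaches an accepting state first via the path q0 → q3 → q2 → q4 on input 000.
No string of length < 3 is accepted (BFS exhausts all shorter strings without reaching an accepting state), and 000 is the lexicographically least accepting string of length 3.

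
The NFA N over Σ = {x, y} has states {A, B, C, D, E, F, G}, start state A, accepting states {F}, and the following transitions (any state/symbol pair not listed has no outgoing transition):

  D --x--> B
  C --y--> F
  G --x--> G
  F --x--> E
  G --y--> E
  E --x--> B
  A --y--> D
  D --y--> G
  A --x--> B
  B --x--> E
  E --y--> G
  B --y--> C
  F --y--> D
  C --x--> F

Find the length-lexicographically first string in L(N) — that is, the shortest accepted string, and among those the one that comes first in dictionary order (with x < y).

xyx

A breadth-first search from A reaches an accepting state first via the path A → B → C → F on input xyx.
No string of length < 3 is accepted (BFS exhausts all shorter strings without reaching an accepting state), and xyx is the lexicographically least accepting string of length 3.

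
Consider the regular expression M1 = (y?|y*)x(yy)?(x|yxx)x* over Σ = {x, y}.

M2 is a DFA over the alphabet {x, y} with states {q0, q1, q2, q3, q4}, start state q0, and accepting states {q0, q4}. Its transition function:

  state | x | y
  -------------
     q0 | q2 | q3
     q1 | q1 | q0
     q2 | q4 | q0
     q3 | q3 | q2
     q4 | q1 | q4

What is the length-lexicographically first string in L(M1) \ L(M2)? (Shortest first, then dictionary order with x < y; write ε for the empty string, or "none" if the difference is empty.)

The string xxx is accepted by M1 but not by M2.
No shorter string lies in the difference, and xxx is the lexicographically first length-3 string in L(M1) \ L(M2).

xxx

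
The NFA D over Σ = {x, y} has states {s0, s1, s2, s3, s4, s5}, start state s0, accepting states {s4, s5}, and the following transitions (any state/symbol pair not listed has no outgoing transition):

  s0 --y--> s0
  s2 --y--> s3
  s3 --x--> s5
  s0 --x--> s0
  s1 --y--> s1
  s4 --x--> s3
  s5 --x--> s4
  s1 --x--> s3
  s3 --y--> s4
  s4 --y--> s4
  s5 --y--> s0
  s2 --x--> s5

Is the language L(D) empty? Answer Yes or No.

Yes

The states reachable from the start state are {s0}.
None of the accepting states {s4, s5} is reachable, so no string is accepted and L(D) = ∅.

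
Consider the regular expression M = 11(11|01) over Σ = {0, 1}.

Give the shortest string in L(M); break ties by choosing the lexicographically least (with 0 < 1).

By inspection of the expression, no string of length less than 4 matches, and 1101 is the lexicographically first match of length 4.

1101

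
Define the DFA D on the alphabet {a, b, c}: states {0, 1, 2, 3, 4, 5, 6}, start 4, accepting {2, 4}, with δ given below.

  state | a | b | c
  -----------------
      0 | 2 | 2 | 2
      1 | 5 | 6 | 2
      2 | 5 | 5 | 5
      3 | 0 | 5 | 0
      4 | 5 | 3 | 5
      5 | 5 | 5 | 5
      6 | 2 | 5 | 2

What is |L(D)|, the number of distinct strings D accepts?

The useful subgraph on states {0, 2, 3, 4} is acyclic, so L(D) is finite; the longest accepting path visits 4 useful states, giving maximum string length 3.
Counting accepting paths from 4 by length: 1 of length 0, 6 of length 3. Total 7.

7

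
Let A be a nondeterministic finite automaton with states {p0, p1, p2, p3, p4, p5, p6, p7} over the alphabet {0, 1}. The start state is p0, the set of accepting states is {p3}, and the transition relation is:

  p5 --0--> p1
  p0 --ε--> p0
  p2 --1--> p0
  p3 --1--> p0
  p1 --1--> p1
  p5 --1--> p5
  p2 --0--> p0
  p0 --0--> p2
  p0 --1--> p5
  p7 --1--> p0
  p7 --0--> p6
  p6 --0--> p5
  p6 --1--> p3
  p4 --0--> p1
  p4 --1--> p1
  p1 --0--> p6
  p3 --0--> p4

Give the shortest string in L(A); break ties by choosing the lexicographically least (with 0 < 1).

A breadth-first search from p0 reaches an accepting state first via the path p0 → p5 → p1 → p6 → p3 on input 1001.
No string of length < 4 is accepted (BFS exhausts all shorter strings without reaching an accepting state), and 1001 is the lexicographically least accepting string of length 4.

1001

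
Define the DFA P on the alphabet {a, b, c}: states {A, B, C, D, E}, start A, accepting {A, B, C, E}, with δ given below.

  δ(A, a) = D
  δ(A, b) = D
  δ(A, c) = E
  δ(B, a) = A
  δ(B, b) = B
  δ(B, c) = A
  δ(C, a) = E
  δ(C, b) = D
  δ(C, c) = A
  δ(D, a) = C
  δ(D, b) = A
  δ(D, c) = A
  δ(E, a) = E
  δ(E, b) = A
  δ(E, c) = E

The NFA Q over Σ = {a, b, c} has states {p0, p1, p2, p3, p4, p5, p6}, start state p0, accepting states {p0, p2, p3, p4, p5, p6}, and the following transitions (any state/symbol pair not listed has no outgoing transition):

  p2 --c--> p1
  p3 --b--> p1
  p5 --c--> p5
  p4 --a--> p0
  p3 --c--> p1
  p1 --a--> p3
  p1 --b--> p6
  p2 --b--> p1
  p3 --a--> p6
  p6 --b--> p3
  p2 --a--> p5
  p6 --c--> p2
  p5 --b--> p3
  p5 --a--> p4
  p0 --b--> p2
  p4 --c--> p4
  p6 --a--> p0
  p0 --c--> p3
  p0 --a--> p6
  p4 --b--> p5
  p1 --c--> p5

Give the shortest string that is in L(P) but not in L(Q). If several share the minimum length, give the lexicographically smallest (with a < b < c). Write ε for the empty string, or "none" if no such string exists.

The string bb is accepted by P but not by Q.
No shorter string lies in the difference, and bb is the lexicographically first length-2 string in L(P) \ L(Q).

bb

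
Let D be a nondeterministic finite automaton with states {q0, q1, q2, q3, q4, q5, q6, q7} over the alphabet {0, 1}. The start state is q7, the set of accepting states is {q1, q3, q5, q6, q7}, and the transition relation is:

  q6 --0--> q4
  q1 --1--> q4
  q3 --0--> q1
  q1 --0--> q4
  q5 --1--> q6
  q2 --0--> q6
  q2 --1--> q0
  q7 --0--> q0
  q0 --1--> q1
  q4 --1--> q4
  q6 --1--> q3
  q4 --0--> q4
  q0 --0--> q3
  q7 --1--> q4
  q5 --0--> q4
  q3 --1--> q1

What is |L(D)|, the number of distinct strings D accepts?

5

The useful subgraph on states {q0, q1, q3, q7} is acyclic, so L(D) is finite; the longest accepting path visits 4 useful states, giving maximum string length 3.
Counting accepting paths from q7 by length: 1 of length 0, 2 of length 2, 2 of length 3. Total 5.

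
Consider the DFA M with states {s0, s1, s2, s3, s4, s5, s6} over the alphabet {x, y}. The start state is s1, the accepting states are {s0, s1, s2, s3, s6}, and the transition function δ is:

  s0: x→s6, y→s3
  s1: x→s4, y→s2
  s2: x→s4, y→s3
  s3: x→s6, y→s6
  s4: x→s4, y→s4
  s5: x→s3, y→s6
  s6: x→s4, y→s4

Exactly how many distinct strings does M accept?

5

The useful subgraph on states {s1, s2, s3, s6} is acyclic, so L(M) is finite; the longest accepting path visits 4 useful states, giving maximum string length 3.
Counting accepting paths from s1 by length: 1 of length 0, 1 of length 1, 1 of length 2, 2 of length 3. Total 5.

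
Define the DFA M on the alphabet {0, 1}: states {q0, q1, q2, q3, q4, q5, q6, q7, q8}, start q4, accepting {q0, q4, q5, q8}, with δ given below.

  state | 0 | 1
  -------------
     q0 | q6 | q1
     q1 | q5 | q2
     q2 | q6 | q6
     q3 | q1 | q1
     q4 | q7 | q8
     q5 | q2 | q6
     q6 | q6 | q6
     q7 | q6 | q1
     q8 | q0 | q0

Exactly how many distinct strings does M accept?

The useful subgraph on states {q0, q1, q4, q5, q7, q8} is acyclic, so L(M) is finite; the longest accepting path visits 5 useful states, giving maximum string length 4.
Counting accepting paths from q4 by length: 1 of length 0, 1 of length 1, 2 of length 2, 1 of length 3, 2 of length 4. Total 7.

7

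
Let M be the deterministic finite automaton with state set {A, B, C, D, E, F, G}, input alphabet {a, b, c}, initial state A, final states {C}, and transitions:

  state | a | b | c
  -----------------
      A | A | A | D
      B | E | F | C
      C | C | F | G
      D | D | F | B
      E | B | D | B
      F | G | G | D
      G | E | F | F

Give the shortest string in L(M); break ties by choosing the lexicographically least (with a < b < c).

ccc

A breadth-first search from A reaches an accepting state first via the path A → D → B → C on input ccc.
No string of length < 3 is accepted (BFS exhausts all shorter strings without reaching an accepting state), and ccc is the lexicographically least accepting string of length 3.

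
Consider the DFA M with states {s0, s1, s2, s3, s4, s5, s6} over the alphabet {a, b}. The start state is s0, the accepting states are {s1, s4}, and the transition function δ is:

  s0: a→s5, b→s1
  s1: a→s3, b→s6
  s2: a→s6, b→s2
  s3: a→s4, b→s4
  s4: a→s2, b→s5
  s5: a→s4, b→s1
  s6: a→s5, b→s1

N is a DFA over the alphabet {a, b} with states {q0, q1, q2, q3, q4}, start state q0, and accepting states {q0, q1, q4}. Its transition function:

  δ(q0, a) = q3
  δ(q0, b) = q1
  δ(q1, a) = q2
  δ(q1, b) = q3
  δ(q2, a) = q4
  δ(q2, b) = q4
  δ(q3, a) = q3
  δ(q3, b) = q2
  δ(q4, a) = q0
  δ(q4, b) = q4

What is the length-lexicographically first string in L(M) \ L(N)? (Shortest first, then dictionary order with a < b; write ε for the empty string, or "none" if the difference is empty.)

aa

The string aa is accepted by M but not by N.
No shorter string lies in the difference, and aa is the lexicographically first length-2 string in L(M) \ L(N).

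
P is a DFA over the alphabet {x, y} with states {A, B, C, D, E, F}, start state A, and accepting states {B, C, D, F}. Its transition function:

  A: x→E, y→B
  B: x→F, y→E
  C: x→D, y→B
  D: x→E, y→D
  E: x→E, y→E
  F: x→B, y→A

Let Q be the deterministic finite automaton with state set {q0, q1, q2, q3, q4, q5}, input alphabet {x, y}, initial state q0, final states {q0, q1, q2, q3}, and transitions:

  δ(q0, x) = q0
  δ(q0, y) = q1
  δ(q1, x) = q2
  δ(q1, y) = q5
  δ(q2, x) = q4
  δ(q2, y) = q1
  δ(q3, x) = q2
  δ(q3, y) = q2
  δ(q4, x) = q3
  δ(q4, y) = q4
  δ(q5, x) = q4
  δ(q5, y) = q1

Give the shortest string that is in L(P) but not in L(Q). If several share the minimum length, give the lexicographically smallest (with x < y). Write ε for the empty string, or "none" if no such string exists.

yxx

The string yxx is accepted by P but not by Q.
No shorter string lies in the difference, and yxx is the lexicographically first length-3 string in L(P) \ L(Q).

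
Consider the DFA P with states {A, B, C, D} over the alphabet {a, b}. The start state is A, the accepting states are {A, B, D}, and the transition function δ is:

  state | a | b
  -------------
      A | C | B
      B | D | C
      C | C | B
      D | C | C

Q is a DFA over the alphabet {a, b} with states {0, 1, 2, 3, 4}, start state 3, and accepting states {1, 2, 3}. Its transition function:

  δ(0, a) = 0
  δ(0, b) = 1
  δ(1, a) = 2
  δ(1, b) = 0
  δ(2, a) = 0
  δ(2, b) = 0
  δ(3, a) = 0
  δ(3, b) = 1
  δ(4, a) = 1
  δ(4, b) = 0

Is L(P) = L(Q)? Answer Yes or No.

Yes

Exploring the product automaton P × Q from the start pair (A, 3), following both machines on each input symbol, reaches 4 state pairs: (A, 3), (C, 0), (B, 1), (D, 2).
P accepts in {A, B, D} and Q accepts in {1, 2, 3}. In every reachable pair the two components are either both accepting — (A, 3), (B, 1), (D, 2) — or both non-accepting, so no string is accepted by exactly one of the machines: L(P) \ L(Q) and L(Q) \ L(P) are both empty.
Hence every string is accepted by P iff it is accepted by Q, and the two languages coincide.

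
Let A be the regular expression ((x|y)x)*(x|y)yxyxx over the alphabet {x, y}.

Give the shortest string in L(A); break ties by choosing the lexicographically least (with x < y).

By inspection of the expression, no string of length less than 6 matches, and xyxyxx is the lexicographically first match of length 6.

xyxyxx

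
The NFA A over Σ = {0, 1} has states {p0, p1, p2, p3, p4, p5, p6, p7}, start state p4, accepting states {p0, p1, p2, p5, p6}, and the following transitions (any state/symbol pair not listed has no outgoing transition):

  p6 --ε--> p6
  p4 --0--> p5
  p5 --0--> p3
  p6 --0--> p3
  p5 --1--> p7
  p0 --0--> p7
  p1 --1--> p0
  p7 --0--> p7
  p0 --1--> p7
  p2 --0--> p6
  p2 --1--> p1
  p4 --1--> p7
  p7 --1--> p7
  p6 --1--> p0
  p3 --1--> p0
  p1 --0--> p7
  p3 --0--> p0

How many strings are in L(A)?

The useful subgraph on states {p0, p3, p4, p5} is acyclic, so L(A) is finite; the longest accepting path visits 4 useful states, giving maximum string length 3.
Counting accepting paths from p4 by length: 1 of length 1, 2 of length 3. Total 3.

3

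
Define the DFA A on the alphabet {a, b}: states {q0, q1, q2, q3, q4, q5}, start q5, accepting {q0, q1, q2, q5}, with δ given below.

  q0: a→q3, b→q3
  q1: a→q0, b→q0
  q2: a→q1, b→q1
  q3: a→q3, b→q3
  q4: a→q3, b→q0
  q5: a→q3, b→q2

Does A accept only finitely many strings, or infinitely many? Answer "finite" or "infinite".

finite

The useful states (reachable from q5 and able to reach an accepting state) are {q0, q1, q2, q5}.
Restricted to these states the transition graph has no cycle, so every accepting path has bounded length and L is finite.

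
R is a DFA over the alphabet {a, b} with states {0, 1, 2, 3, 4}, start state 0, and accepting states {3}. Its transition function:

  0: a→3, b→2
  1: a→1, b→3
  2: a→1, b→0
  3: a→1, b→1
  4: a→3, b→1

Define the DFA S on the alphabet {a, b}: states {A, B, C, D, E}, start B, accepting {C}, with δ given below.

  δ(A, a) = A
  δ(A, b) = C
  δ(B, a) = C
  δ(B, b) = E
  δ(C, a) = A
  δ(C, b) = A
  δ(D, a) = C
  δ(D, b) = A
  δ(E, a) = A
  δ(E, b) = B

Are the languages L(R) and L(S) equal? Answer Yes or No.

Yes

Exploring the product automaton R × S from the start pair (0, B), following both machines on each input symbol, reaches 4 state pairs: (0, B), (3, C), (2, E), (1, A).
R accepts in {3} and S accepts in {C}. In every reachable pair the two components are either both accepting — (3, C) — or both non-accepting, so no string is accepted by exactly one of the machines: L(R) \ L(S) and L(S) \ L(R) are both empty.
Hence every string is accepted by R iff it is accepted by S, and the two languages coincide.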